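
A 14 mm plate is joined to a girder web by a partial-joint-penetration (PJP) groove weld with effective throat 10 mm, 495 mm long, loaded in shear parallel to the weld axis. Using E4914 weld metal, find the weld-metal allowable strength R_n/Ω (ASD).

E49XX → F_EXX = 490 MPa.
Effective throat (given) t_e = 10 mm.
A_we = 10 × 495 = 4950 mm².
F_nw = 0.6 F_EXX = 294 MPa.
R_n/Ω = (294 × 4950) / 2.0 × 10⁻³ = 727.6 kN.

R_n/Ω ≈ 728 kN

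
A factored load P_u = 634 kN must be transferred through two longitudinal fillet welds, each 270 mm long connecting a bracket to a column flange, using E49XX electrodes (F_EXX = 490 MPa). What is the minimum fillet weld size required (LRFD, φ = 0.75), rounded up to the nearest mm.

Total weld length L = 540 mm.
Required throat t_e = P_u / (φ × 0.6 F_EXX × L) = 634 / (0.75 × 0.6 × 490 × 540 × 10⁻³) = 5.325 mm.
Required leg w = t_e / 0.707 = 7.531 mm → use 8 mm.

w = 8 mm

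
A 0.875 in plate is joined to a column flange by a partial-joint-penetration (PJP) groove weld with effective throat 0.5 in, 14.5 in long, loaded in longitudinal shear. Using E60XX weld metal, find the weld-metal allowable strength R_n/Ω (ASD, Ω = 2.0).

R_n/Ω ≈ 130 kips

E60XX → F_EXX = 60 ksi.
Effective throat (given) t_e = 0.5 in.
A_we = 0.5 × 14.5 = 7.25 in².
F_nw = 0.6 F_EXX = 36 ksi.
R_n/Ω = (36 × 7.25) / 2.0 = 130.5 kips.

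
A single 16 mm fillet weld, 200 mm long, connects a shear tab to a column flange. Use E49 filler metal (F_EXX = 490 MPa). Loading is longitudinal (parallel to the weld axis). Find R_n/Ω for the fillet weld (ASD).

Effective throat t_e = 0.707 × 16 = 11.31 mm.
Total length L = 200 mm; A_we = 11.31 × 200 = 2262 mm².
F_nw = 0.6 F_EXX = 0.6 × 490 = 294 MPa.
R_n = 294 × 2262 × 10⁻³ = 665.1 kN; R_n/Ω = 665.1/2.0 = 332.6 kN.

R_n/Ω ≈ 333 kN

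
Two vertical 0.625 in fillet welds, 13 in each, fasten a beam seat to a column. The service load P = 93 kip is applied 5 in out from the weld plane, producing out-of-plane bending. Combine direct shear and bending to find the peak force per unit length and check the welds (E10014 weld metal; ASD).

f_max ≈ 9 kip/in; adequate

E100XX → F_EXX = 100 ksi.
L_w = 2 × 13 = 26 in; section modulus (unit throat) S = 2 × L²/6 = 56.33 in².
Direct shear f_v = P/L_w = 93/26 = 3.577 kip/in.
Moment M = P × e = 93 × 5 = 465 kip·in; bending f_b = M/S = 8.254 kip/in.
f_max = √(f_v² + f_b²) = √(3.577² + 8.254²) = 8.996 kip/in.
r_n/Ω = (1/2.0) × 0.6 × 100 × (0.707 × 0.625) = 13.26 kip/in → adequate.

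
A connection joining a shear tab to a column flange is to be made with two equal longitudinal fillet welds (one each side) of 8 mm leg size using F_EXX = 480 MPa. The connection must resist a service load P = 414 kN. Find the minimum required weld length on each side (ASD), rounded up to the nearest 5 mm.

L = 255 mm on each side

Throat t_e = 0.707 × 8 = 5.656 mm.
r_n/Ω = (0.6 × 480 × 5.656) / 2.0 = 814.5 N/mm = 0.8145 kN/mm.
L_req = P / (r_n/Ω) = 414 / 0.8145 = 508.3 mm total.
Per side: 508.3 / 2 = 254.2 mm.
Round up → use L = 255 mm on each side.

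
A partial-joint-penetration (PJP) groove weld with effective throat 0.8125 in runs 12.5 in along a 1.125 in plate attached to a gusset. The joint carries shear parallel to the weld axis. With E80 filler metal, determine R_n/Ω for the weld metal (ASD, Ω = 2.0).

E80XX → F_EXX = 80 ksi.
Effective throat (given) t_e = 0.8125 in.
A_we = 0.8125 × 12.5 = 10.16 in².
F_nw = 0.6 F_EXX = 48 ksi.
R_n/Ω = (48 × 10.16) / 2.0 = 243.8 kips.

R_n/Ω ≈ 244 kips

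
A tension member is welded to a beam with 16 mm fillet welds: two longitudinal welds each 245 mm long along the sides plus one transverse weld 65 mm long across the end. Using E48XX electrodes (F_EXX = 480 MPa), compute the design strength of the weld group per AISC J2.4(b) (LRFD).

t_e = 0.707 × 16 = 11.31 mm.
R_nwl = 0.6 × 480 × 11.31 × 490 × 10⁻³ = 1596 kN (longitudinal, 2 welds).
R_nwt = 0.6 × 480 × 11.31 × 65 × 10⁻³ = 211.8 kN (transverse, base value).
(i) R_nwl + R_nwt = 1808 kN; (ii) 0.85 R_nwl + 1.5 R_nwt = 1675 kN.
R_n = max = 1808 kN [governs: (i)]; φR_n = 1356 kN.

φR_n ≈ 1360 kN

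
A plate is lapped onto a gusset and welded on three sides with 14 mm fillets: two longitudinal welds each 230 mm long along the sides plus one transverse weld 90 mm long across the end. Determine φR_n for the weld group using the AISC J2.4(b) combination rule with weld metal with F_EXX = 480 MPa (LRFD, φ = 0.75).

φR_n ≈ 1180 kN

t_e = 0.707 × 14 = 9.898 mm.
R_nwl = 0.6 × 480 × 9.898 × 460 × 10⁻³ = 1311 kN (longitudinal, 2 welds).
R_nwt = 0.6 × 480 × 9.898 × 90 × 10⁻³ = 256.6 kN (transverse, base value).
(i) R_nwl + R_nwt = 1568 kN; (ii) 0.85 R_nwl + 1.5 R_nwt = 1499 kN.
R_n = max = 1568 kN [governs: (i)]; φR_n = 1176 kN.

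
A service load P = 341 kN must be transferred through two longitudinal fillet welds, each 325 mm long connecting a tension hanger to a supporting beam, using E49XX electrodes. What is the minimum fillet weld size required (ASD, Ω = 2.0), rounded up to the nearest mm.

w = 6 mm

E49XX → F_EXX = 490 MPa.
Total weld length L = 650 mm.
Required throat t_e = P × Ω / (0.6 F_EXX × L) = 341 × 2.0 / (0.6 × 490 × 650 × 10⁻³) = 3.569 mm.
Required leg w = t_e / 0.707 = 5.048 mm → use 6 mm.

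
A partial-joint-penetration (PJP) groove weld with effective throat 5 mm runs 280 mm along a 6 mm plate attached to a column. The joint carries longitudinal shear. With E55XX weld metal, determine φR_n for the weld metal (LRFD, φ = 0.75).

E55XX → F_EXX = 550 MPa.
Effective throat (given) t_e = 5 mm.
A_we = 5 × 280 = 1400 mm².
F_nw = 0.6 F_EXX = 330 MPa.
φR_n = 0.75 × 330 × 1400 × 10⁻³ = 346.5 kN.

φR_n ≈ 346 kN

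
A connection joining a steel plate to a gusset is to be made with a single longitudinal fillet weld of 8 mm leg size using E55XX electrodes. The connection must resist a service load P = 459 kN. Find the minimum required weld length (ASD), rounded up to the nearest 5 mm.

E55XX → F_EXX = 550 MPa.
Throat t_e = 0.707 × 8 = 5.656 mm.
r_n/Ω = (0.6 × 550 × 5.656) / 2.0 = 933.2 N/mm = 0.9332 kN/mm.
L_req = P / (r_n/Ω) = 459 / 0.9332 = 491.8 mm total.
Round up → use L = 495 mm.

L = 495 mm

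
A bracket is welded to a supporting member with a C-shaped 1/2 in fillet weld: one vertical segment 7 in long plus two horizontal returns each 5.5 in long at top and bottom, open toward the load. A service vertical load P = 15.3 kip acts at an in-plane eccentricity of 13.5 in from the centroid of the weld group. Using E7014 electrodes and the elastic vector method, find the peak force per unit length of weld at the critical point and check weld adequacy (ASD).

f_max ≈ 5.45 kip/in; adequate

E70XX → F_EXX = 70 ksi.
Total weld length L_w = 18 in. Treat welds as unit-width lines.
Centroid: x̄ = 2×5.5×2.75 / 18 = 1.681 in from the vertical weld.
Polar moment about centroid: J = I_x + I_y = [7³/12 + 2×5.5×3.5²] + [7×1.681² + 2(5.5³/12 + 5.5×1.069²)] = 223.4 in³.
Direct shear f_v = P/L_w = 15.3 / 18 = 0.85 kip/in (vertical).
Torsion M = P·e = 15.3 × 13.5 = 206.55 kip·in.
Critical point at (x, y) = (3.819, 3.5) from centroid. f_tx = M·y/J = 3.236 kip/in; f_ty = M·x/J = 3.531 kip/in.
Resultant f_max = √[f_tx² + (f_v + f_ty)²] = √[3.236² + (0.85 + 3.531)²] = 5.447 kip/in.
Capacity per unit length: r_n/Ω = (1/2.0) × 0.6 × 70 × (0.707 × 0.5) = 7.423 kip/in.
5.447 ≤ 7.423 → adequate.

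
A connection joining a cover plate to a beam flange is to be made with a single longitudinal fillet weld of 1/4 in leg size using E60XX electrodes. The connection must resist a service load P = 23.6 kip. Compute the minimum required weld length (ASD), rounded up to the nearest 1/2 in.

L = 7.5 in

E60XX → F_EXX = 60 ksi.
Throat t_e = 0.707 × 0.25 = 0.1767 in.
r_n/Ω = (0.6 × 60 × 0.1767) / 2.0 = 3.181 kip/in.
L_req = P / (r_n/Ω) = 23.6 / 3.181 = 7.418 in total.
Round up → use L = 7.5 in.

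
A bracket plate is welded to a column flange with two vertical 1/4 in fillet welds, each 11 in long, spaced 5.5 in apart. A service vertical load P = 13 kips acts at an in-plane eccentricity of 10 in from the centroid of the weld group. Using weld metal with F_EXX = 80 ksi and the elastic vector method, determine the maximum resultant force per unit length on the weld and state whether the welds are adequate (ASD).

Total weld length L_w = 22 in. Treat welds as unit-width lines.
Polar moment about centroid: J = 2[d³/12 + d(b/2)²] = 2[11³/12 + 11×2.75²] = 388.2 in³.
Direct shear f_v = P/L_w = 13 / 22 = 0.5909 kip/in (vertical).
Torsion M = P·e = 13 × 10 = 130 kip·in.
Critical point at (x, y) = (2.75, 5.5) from centroid. f_tx = M·y/J = 1.842 kip/in; f_ty = M·x/J = 0.9209 kip/in.
Resultant f_max = √[f_tx² + (f_v + f_ty)²] = √[1.842² + (0.5909 + 0.9209)²] = 2.383 kip/in.
Capacity per unit length: r_n/Ω = (1/2.0) × 0.6 × 80 × (0.707 × 0.25) = 4.242 kip/in.
2.383 ≤ 4.242 → adequate.

f_max ≈ 2.38 kip/in; adequate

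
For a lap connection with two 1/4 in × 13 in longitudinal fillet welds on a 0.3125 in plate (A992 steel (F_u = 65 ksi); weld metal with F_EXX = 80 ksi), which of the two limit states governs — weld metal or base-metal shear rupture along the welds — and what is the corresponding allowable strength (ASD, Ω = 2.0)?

R_n/Ω ≈ 110 kip (weld metal governs)

t_e = 0.707 × 0.25 = 0.1767 in; L = 26 in.
Weld metal: R_n/Ω = (1/2.0) × 0.6 × 80 × 0.1767 × 26 = 110.3 kip.
Base metal (shear rupture): R_n/Ω = (1/2.0) × 0.6 × 65 × 0.3125 × 26 = 158.4 kip.
Governing: weld metal.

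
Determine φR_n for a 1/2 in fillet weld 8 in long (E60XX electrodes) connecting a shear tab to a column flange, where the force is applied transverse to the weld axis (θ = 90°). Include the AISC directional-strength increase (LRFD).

φR_n ≈ 115 kips

E60XX → F_EXX = 60 ksi.
t_e = 0.707 × 0.5 = 0.3535 in; A_we = 0.3535 × 8 = 2.828 in².
Directional factor: 1.0 + 0.5 sin^1.5(90°) = 1.5.
F_nw = 0.6 × 60 × 1.5 = 54 ksi.
φR_n = 0.75 × 54 × 2.828 = 114.5 kips.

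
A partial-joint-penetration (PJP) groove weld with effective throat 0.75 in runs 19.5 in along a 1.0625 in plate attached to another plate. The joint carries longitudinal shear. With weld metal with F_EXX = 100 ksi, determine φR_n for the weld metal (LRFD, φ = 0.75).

φR_n ≈ 658 kips

Effective throat (given) t_e = 0.75 in.
A_we = 0.75 × 19.5 = 14.62 in².
F_nw = 0.6 F_EXX = 60 ksi.
φR_n = 0.75 × 60 × 14.62 = 658.1 kips.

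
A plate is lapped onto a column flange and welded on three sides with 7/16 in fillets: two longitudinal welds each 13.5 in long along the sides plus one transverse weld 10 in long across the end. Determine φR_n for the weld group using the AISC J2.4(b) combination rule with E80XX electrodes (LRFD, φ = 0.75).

E80XX → F_EXX = 80 ksi.
t_e = 0.707 × 0.4375 = 0.3093 in.
R_nwl = 0.6 × 80 × 0.3093 × 27 = 400.9 kips (longitudinal, 2 welds).
R_nwt = 0.6 × 80 × 0.3093 × 10 = 148.5 kips (transverse, base value).
(i) R_nwl + R_nwt = 549.3 kips; (ii) 0.85 R_nwl + 1.5 R_nwt = 563.4 kips.
R_n = max = 563.4 kips [governs: (ii)]; φR_n = 422.6 kips.

φR_n ≈ 423 kips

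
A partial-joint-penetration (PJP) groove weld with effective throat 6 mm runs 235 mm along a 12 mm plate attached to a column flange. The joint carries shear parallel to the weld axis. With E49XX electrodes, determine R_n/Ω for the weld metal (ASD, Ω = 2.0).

E49XX → F_EXX = 490 MPa.
Effective throat (given) t_e = 6 mm.
A_we = 6 × 235 = 1410 mm².
F_nw = 0.6 F_EXX = 294 MPa.
R_n/Ω = (294 × 1410) / 2.0 × 10⁻³ = 207.3 kN.

R_n/Ω ≈ 207 kN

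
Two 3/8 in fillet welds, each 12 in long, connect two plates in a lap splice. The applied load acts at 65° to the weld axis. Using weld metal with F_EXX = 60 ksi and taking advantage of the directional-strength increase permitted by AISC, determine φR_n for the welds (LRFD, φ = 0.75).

φR_n ≈ 246 kips

t_e = 0.707 × 0.375 = 0.2651 in; A_we = 0.2651 × 24 = 6.363 in².
Directional factor: 1.0 + 0.5 sin^1.5(65°) = 1.431.
F_nw = 0.6 × 60 × 1.431 = 51.53 ksi.
φR_n = 0.75 × 51.53 × 6.363 = 245.9 kips.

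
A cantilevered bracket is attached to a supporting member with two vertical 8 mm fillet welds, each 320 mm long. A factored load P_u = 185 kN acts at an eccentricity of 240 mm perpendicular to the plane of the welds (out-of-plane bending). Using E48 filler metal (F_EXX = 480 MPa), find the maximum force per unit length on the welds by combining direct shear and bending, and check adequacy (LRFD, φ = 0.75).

L_w = 2 × 320 = 640 mm; section modulus (unit throat) S = 2 × L²/6 = 34130 mm².
Direct shear f_v = P/L_w = 185×10³/640 = 289.1 N/mm.
Moment M = P × e = 185×10³ × 240 = 44400000 N·mm; bending f_b = M/S = 1301 N/mm.
f_max = √(f_v² + f_b²) = √(289.1² + 1301²) = 1333 N/mm.
φr_n = 0.75 × 0.6 × 480 × (0.707 × 8) = 1222 N/mm → NOT adequate.

f_max ≈ 1330 N/mm; NOT adequate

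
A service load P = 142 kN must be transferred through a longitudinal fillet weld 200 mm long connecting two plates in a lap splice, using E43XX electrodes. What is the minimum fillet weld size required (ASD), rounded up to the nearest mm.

w = 8 mm

E43XX → F_EXX = 430 MPa.
Total weld length L = 200 mm.
Required throat t_e = P × Ω / (0.6 F_EXX × L) = 142 × 2.0 / (0.6 × 430 × 200 × 10⁻³) = 5.504 mm.
Required leg w = t_e / 0.707 = 7.785 mm → use 8 mm.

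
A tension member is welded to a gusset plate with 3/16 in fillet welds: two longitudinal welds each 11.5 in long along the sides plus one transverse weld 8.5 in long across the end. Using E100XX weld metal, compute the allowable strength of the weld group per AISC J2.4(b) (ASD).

R_n/Ω ≈ 128 kips

E100XX → F_EXX = 100 ksi.
t_e = 0.707 × 0.1875 = 0.1326 in.
R_nwl = 0.6 × 100 × 0.1326 × 23 = 182.9 kips (longitudinal, 2 welds).
R_nwt = 0.6 × 100 × 0.1326 × 8.5 = 67.61 kips (transverse, base value).
(i) R_nwl + R_nwt = 250.5 kips; (ii) 0.85 R_nwl + 1.5 R_nwt = 256.9 kips.
R_n = max = 256.9 kips [governs: (ii)]; R_n/Ω = 128.5 kips.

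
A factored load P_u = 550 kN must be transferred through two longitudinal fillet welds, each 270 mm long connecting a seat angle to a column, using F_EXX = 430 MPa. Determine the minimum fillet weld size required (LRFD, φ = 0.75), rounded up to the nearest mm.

w = 8 mm

Total weld length L = 540 mm.
Required throat t_e = P_u / (φ × 0.6 F_EXX × L) = 550 / (0.75 × 0.6 × 430 × 540 × 10⁻³) = 5.264 mm.
Required leg w = t_e / 0.707 = 7.445 mm → use 8 mm.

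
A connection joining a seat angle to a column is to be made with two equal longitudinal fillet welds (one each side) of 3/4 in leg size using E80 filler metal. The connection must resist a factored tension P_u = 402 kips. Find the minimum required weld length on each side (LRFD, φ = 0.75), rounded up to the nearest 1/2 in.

L = 11 in on each side

E80XX → F_EXX = 80 ksi.
Throat t_e = 0.707 × 0.75 = 0.5302 in.
φr_n = 0.75 × 0.6 × 80 × 0.5302 = 19.09 kips/in.
L_req = P_u / φr_n = 402 / 19.09 = 21.06 in total.
Per side: 21.06 / 2 = 10.53 in.
Round up → use L = 11 in on each side.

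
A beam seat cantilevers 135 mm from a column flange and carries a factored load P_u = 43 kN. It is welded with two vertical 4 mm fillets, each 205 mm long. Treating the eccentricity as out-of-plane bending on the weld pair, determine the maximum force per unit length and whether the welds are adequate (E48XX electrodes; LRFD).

E48XX → F_EXX = 480 MPa.
L_w = 2 × 205 = 410 mm; section modulus (unit throat) S = 2 × L²/6 = 14010 mm².
Direct shear f_v = P/L_w = 43×10³/410 = 104.9 N/mm.
Moment M = P × e = 43×10³ × 135 = 5805000 N·mm; bending f_b = M/S = 414.4 N/mm.
f_max = √(f_v² + f_b²) = √(104.9² + 414.4²) = 427.5 N/mm.
φr_n = 0.75 × 0.6 × 480 × (0.707 × 4) = 610.8 N/mm → adequate.

f_max ≈ 427 N/mm; adequate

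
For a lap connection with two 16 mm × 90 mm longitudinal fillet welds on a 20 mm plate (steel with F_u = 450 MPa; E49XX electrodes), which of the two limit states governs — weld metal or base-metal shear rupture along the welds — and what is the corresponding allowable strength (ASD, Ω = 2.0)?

E49XX → F_EXX = 490 MPa.
t_e = 0.707 × 16 = 11.31 mm; L = 180 mm.
Weld metal: R_n/Ω = (1/2.0) × 0.6 × 490 × 11.31 × 180 × 10⁻³ = 299.3 kN.
Base metal (shear rupture): R_n/Ω = (1/2.0) × 0.6 × 450 × 20 × 180 × 10⁻³ = 486 kN.
Governing: weld metal.

R_n/Ω ≈ 299 kN (weld metal governs)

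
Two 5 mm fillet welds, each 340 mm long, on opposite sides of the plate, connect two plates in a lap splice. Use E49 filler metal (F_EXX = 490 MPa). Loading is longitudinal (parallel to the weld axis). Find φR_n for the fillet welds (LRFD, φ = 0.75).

Effective throat t_e = 0.707 × 5 = 3.535 mm.
Total length L = 680 mm; A_we = 3.535 × 680 = 2404 mm².
F_nw = 0.6 F_EXX = 0.6 × 490 = 294 MPa.
φR_n = 0.75 × 294 × 2404 × 10⁻³ = 530 kN.

φR_n ≈ 530 kN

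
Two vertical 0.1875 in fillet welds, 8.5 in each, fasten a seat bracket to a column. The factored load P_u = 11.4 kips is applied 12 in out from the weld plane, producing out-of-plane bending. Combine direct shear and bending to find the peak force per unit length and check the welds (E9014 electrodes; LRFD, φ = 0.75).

E90XX → F_EXX = 90 ksi.
L_w = 2 × 8.5 = 17 in; section modulus (unit throat) S = 2 × L²/6 = 24.08 in².
Direct shear f_v = P/L_w = 11.4/17 = 0.6706 kip/in.
Moment M = P × e = 11.4 × 12 = 136.8 kip·in; bending f_b = M/S = 5.68 kip/in.
f_max = √(f_v² + f_b²) = √(0.6706² + 5.68²) = 5.72 kip/in.
φr_n = 0.75 × 0.6 × 90 × (0.707 × 0.1875) = 5.369 kip/in → NOT adequate.

f_max ≈ 5.72 kip/in; NOT adequate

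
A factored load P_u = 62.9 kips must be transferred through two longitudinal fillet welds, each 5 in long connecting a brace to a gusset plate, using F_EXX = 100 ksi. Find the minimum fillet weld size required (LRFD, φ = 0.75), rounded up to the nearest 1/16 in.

w = 1/4 in

Total weld length L = 10 in.
Required throat t_e = P_u / (φ × 0.6 F_EXX × L) = 62.9 / (0.75 × 0.6 × 100 × 10) = 0.1398 in.
Required leg w = t_e / 0.707 = 0.1977 in → use 1/4 in.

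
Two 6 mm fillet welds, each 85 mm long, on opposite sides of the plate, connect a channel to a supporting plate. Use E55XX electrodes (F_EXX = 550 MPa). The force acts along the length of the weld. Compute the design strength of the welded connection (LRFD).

φR_n ≈ 178 kN

Effective throat t_e = 0.707 × 6 = 4.242 mm.
Total length L = 170 mm; A_we = 4.242 × 170 = 721.1 mm².
F_nw = 0.6 F_EXX = 0.6 × 550 = 330 MPa.
φR_n = 0.75 × 330 × 721.1 × 10⁻³ = 178.5 kN.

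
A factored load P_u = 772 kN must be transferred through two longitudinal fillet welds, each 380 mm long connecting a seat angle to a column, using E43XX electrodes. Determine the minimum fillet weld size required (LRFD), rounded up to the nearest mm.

w = 8 mm

E43XX → F_EXX = 430 MPa.
Total weld length L = 760 mm.
Required throat t_e = P_u / (φ × 0.6 F_EXX × L) = 772 / (0.75 × 0.6 × 430 × 760 × 10⁻³) = 5.25 mm.
Required leg w = t_e / 0.707 = 7.425 mm → use 8 mm.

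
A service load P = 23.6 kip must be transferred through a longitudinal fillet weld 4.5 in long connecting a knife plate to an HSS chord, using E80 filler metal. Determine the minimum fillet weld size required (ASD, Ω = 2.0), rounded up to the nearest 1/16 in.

w = 5/16 in

E80XX → F_EXX = 80 ksi.
Total weld length L = 4.5 in.
Required throat t_e = P × Ω / (0.6 F_EXX × L) = 23.6 × 2.0 / (0.6 × 80 × 4.5) = 0.2185 in.
Required leg w = t_e / 0.707 = 0.3091 in → use 5/16 in.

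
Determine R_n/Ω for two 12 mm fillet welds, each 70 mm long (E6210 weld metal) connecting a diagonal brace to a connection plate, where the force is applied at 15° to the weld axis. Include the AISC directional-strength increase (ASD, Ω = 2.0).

R_n/Ω ≈ 235 kN

E62XX → F_EXX = 620 MPa.
t_e = 0.707 × 12 = 8.484 mm; A_we = 8.484 × 140 = 1188 mm².
Directional factor: 1.0 + 0.5 sin^1.5(15°) = 1.066.
F_nw = 0.6 × 620 × 1.066 = 396.5 MPa.
R_n/Ω = (396.5 × 1188) / 2.0 × 10⁻³ = 235.5 kN.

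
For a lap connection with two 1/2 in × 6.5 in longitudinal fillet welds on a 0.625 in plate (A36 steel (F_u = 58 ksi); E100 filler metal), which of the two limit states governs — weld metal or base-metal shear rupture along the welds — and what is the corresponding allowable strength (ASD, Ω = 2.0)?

E100XX → F_EXX = 100 ksi.
t_e = 0.707 × 0.5 = 0.3535 in; L = 13 in.
Weld metal: R_n/Ω = (1/2.0) × 0.6 × 100 × 0.3535 × 13 = 137.9 kip.
Base metal (shear rupture): R_n/Ω = (1/2.0) × 0.6 × 58 × 0.625 × 13 = 141.4 kip.
Governing: weld metal.

R_n/Ω ≈ 138 kip (weld metal governs)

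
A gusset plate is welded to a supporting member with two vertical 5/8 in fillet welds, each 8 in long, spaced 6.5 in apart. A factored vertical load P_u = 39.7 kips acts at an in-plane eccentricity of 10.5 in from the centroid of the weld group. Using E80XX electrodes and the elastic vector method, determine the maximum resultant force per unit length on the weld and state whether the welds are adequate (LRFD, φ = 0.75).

E80XX → F_EXX = 80 ksi.
Total weld length L_w = 16 in. Treat welds as unit-width lines.
Polar moment about centroid: J = 2[d³/12 + d(b/2)²] = 2[8³/12 + 8×3.25²] = 254.3 in³.
Direct shear f_v = P/L_w = 39.7 / 16 = 2.481 kip/in (vertical).
Torsion M = P·e = 39.7 × 10.5 = 416.85 kip·in.
Critical point at (x, y) = (3.25, 4) from centroid. f_tx = M·y/J = 6.556 kip/in; f_ty = M·x/J = 5.327 kip/in.
Resultant f_max = √[f_tx² + (f_v + f_ty)²] = √[6.556² + (2.481 + 5.327)²] = 10.2 kip/in.
Capacity per unit length: φr_n = 0.75 × 0.6 × 80 × (0.707 × 0.625) = 15.91 kip/in.
10.2 ≤ 15.91 → adequate.

f_max ≈ 10.2 kip/in; adequate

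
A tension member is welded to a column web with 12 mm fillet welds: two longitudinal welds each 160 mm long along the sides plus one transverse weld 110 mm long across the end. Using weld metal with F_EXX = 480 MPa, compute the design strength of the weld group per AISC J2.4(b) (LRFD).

t_e = 0.707 × 12 = 8.484 mm.
R_nwl = 0.6 × 480 × 8.484 × 320 × 10⁻³ = 781.9 kN (longitudinal, 2 welds).
R_nwt = 0.6 × 480 × 8.484 × 110 × 10⁻³ = 268.8 kN (transverse, base value).
(i) R_nwl + R_nwt = 1051 kN; (ii) 0.85 R_nwl + 1.5 R_nwt = 1068 kN.
R_n = max = 1068 kN [governs: (ii)]; φR_n = 800.8 kN.

φR_n ≈ 801 kN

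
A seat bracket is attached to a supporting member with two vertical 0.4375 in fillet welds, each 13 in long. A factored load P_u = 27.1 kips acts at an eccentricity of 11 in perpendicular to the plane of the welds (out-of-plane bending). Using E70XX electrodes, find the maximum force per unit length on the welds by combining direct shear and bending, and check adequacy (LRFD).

E70XX → F_EXX = 70 ksi.
L_w = 2 × 13 = 26 in; section modulus (unit throat) S = 2 × L²/6 = 56.33 in².
Direct shear f_v = P/L_w = 27.1/26 = 1.042 kip/in.
Moment M = P × e = 27.1 × 11 = 298.1 kip·in; bending f_b = M/S = 5.292 kip/in.
f_max = √(f_v² + f_b²) = √(1.042² + 5.292²) = 5.393 kip/in.
φr_n = 0.75 × 0.6 × 70 × (0.707 × 0.4375) = 9.743 kip/in → adequate.

f_max ≈ 5.39 kip/in; adequate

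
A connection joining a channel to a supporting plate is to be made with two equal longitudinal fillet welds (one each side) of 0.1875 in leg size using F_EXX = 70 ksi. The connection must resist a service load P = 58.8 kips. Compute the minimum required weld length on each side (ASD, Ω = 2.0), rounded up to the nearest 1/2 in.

L = 11 in on each side

Throat t_e = 0.707 × 0.1875 = 0.1326 in.
r_n/Ω = (0.6 × 70 × 0.1326) / 2.0 = 2.784 kip/in.
L_req = P / (r_n/Ω) = 58.8 / 2.784 = 21.12 in total.
Per side: 21.12 / 2 = 10.56 in.
Round up → use L = 11 in on each side.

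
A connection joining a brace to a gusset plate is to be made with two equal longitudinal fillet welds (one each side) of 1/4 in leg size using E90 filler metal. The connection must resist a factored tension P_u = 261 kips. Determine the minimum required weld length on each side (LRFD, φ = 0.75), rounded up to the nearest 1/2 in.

E90XX → F_EXX = 90 ksi.
Throat t_e = 0.707 × 0.25 = 0.1767 in.
φr_n = 0.75 × 0.6 × 90 × 0.1767 = 7.158 kips/in.
L_req = P_u / φr_n = 261 / 7.158 = 36.46 in total.
Per side: 36.46 / 2 = 18.23 in.
Round up → use L = 18.5 in on each side.

L = 18.5 in on each side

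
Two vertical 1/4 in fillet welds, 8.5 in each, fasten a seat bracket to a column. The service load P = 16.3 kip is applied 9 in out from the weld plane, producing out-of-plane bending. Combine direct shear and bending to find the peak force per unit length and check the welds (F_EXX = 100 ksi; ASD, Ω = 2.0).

f_max ≈ 6.17 kip/in; NOT adequate

L_w = 2 × 8.5 = 17 in; section modulus (unit throat) S = 2 × L²/6 = 24.08 in².
Direct shear f_v = P/L_w = 16.3/17 = 0.9588 kip/in.
Moment M = P × e = 16.3 × 9 = 146.7 kip·in; bending f_b = M/S = 6.091 kip/in.
f_max = √(f_v² + f_b²) = √(0.9588² + 6.091²) = 6.166 kip/in.
r_n/Ω = (1/2.0) × 0.6 × 100 × (0.707 × 0.25) = 5.302 kip/in → NOT adequate.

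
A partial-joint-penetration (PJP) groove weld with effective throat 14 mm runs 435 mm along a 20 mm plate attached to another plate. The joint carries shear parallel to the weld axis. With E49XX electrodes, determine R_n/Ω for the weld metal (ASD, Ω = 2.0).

E49XX → F_EXX = 490 MPa.
Effective throat (given) t_e = 14 mm.
A_we = 14 × 435 = 6090 mm².
F_nw = 0.6 F_EXX = 294 MPa.
R_n/Ω = (294 × 6090) / 2.0 × 10⁻³ = 895.2 kN.

R_n/Ω ≈ 895 kN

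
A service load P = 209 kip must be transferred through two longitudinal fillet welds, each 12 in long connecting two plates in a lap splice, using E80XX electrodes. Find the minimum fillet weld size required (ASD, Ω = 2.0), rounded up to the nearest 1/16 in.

E80XX → F_EXX = 80 ksi.
Total weld length L = 24 in.
Required throat t_e = P × Ω / (0.6 F_EXX × L) = 209 × 2.0 / (0.6 × 80 × 24) = 0.3628 in.
Required leg w = t_e / 0.707 = 0.5132 in → use 9/16 in.

w = 9/16 in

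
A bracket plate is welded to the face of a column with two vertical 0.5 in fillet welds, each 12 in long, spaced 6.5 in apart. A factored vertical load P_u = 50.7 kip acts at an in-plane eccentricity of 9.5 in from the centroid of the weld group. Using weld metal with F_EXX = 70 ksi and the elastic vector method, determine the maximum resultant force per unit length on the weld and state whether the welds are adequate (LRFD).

f_max ≈ 7.32 kip/in; adequate

Total weld length L_w = 24 in. Treat welds as unit-width lines.
Polar moment about centroid: J = 2[d³/12 + d(b/2)²] = 2[12³/12 + 12×3.25²] = 541.5 in³.
Direct shear f_v = P/L_w = 50.7 / 24 = 2.113 kip/in (vertical).
Torsion M = P·e = 50.7 × 9.5 = 481.65 kip·in.
Critical point at (x, y) = (3.25, 6) from centroid. f_tx = M·y/J = 5.337 kip/in; f_ty = M·x/J = 2.891 kip/in.
Resultant f_max = √[f_tx² + (f_v + f_ty)²] = √[5.337² + (2.113 + 2.891)²] = 7.315 kip/in.
Capacity per unit length: φr_n = 0.75 × 0.6 × 70 × (0.707 × 0.5) = 11.14 kip/in.
7.315 ≤ 11.14 → adequate.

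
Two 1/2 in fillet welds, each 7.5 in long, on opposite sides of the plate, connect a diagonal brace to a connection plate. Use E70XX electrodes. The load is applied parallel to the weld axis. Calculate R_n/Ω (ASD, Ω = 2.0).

R_n/Ω ≈ 111 kip

E70XX → F_EXX = 70 ksi.
Effective throat t_e = 0.707 × 0.5 = 0.3535 in.
Total length L = 15 in; A_we = 0.3535 × 15 = 5.302 in².
F_nw = 0.6 F_EXX = 0.6 × 70 = 42 ksi.
R_n = 42 × 5.302 = 222.7 kip; R_n/Ω = 222.7/2.0 = 111.4 kip.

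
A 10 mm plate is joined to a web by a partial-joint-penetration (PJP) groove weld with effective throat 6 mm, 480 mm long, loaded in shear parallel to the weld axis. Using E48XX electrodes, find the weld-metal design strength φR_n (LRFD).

φR_n ≈ 622 kN

E48XX → F_EXX = 480 MPa.
Effective throat (given) t_e = 6 mm.
A_we = 6 × 480 = 2880 mm².
F_nw = 0.6 F_EXX = 288 MPa.
φR_n = 0.75 × 288 × 2880 × 10⁻³ = 622.1 kN.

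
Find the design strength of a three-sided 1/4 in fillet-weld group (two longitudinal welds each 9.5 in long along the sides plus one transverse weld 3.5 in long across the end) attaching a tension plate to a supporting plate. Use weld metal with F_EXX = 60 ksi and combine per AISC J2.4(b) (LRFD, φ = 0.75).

t_e = 0.707 × 0.25 = 0.1767 in.
R_nwl = 0.6 × 60 × 0.1767 × 19 = 120.9 kips (longitudinal, 2 welds).
R_nwt = 0.6 × 60 × 0.1767 × 3.5 = 22.27 kips (transverse, base value).
(i) R_nwl + R_nwt = 143.2 kips; (ii) 0.85 R_nwl + 1.5 R_nwt = 136.2 kips.
R_n = max = 143.2 kips [governs: (i)]; φR_n = 107.4 kips.

φR_n ≈ 107 kips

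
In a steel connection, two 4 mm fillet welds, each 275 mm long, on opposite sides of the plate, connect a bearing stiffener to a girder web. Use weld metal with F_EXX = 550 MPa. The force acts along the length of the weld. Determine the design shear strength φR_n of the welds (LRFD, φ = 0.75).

Effective throat t_e = 0.707 × 4 = 2.828 mm.
Total length L = 550 mm; A_we = 2.828 × 550 = 1555 mm².
F_nw = 0.6 F_EXX = 0.6 × 550 = 330 MPa.
φR_n = 0.75 × 330 × 1555 × 10⁻³ = 385 kN.

φR_n ≈ 385 kN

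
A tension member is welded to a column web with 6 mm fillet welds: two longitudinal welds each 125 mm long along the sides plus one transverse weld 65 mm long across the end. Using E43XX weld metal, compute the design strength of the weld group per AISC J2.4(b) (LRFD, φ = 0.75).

φR_n ≈ 259 kN

E43XX → F_EXX = 430 MPa.
t_e = 0.707 × 6 = 4.242 mm.
R_nwl = 0.6 × 430 × 4.242 × 250 × 10⁻³ = 273.6 kN (longitudinal, 2 welds).
R_nwt = 0.6 × 430 × 4.242 × 65 × 10⁻³ = 71.14 kN (transverse, base value).
(i) R_nwl + R_nwt = 344.7 kN; (ii) 0.85 R_nwl + 1.5 R_nwt = 339.3 kN.
R_n = max = 344.7 kN [governs: (i)]; φR_n = 258.6 kN.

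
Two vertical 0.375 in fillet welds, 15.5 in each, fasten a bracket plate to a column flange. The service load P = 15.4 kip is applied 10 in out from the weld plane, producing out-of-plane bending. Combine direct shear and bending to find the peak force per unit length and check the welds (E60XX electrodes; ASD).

f_max ≈ 1.99 kip/in; adequate

E60XX → F_EXX = 60 ksi.
L_w = 2 × 15.5 = 31 in; section modulus (unit throat) S = 2 × L²/6 = 80.08 in².
Direct shear f_v = P/L_w = 15.4/31 = 0.4968 kip/in.
Moment M = P × e = 15.4 × 10 = 154 kip·in; bending f_b = M/S = 1.923 kip/in.
f_max = √(f_v² + f_b²) = √(0.4968² + 1.923²) = 1.986 kip/in.
r_n/Ω = (1/2.0) × 0.6 × 60 × (0.707 × 0.375) = 4.772 kip/in → adequate.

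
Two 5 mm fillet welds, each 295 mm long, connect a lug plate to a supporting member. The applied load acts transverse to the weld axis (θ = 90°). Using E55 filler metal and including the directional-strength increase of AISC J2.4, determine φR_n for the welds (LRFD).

E55XX → F_EXX = 550 MPa.
t_e = 0.707 × 5 = 3.535 mm; A_we = 3.535 × 590 = 2086 mm².
Directional factor: 1.0 + 0.5 sin^1.5(90°) = 1.5.
F_nw = 0.6 × 550 × 1.5 = 495 MPa.
φR_n = 0.75 × 495 × 2086 × 10⁻³ = 774.3 kN.

φR_n ≈ 774 kN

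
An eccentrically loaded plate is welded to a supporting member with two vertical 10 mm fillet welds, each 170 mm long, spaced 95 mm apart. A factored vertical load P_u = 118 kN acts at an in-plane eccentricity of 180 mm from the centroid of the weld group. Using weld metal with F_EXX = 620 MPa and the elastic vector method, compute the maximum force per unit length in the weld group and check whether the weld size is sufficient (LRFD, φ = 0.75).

Total weld length L_w = 340 mm. Treat welds as unit-width lines.
Polar moment about centroid: J = 2[d³/12 + d(b/2)²] = 2[170³/12 + 170×47.5²] = 1586000 mm³.
Direct shear f_v = P/L_w = 118×10³ / 340 = 347.1 N/mm (vertical).
Torsion M = P·e = 118×10³ × 180 = 21240000 N·mm.
Critical point at (x, y) = (47.5, 85) from centroid. f_tx = M·y/J = 1138 N/mm; f_ty = M·x/J = 636.1 N/mm.
Resultant f_max = √[f_tx² + (f_v + f_ty)²] = √[1138² + (347.1 + 636.1)²] = 1504 N/mm.
Capacity per unit length: φr_n = 0.75 × 0.6 × 620 × (0.707 × 10) = 1973 N/mm.
1504 ≤ 1973 → adequate.

f_max ≈ 1500 N/mm; adequate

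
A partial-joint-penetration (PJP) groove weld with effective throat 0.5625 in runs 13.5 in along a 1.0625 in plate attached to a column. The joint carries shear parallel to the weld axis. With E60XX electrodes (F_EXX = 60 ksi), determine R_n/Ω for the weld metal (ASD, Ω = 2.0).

Effective throat (given) t_e = 0.5625 in.
A_we = 0.5625 × 13.5 = 7.594 in².
F_nw = 0.6 F_EXX = 36 ksi.
R_n/Ω = (36 × 7.594) / 2.0 = 136.7 kip.

R_n/Ω ≈ 137 kip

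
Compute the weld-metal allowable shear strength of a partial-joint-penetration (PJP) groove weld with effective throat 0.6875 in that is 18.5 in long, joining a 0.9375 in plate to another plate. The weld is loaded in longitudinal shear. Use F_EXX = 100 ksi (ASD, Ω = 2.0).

Effective throat (given) t_e = 0.6875 in.
A_we = 0.6875 × 18.5 = 12.72 in².
F_nw = 0.6 F_EXX = 60 ksi.
R_n/Ω = (60 × 12.72) / 2.0 = 381.6 kip.

R_n/Ω ≈ 382 kip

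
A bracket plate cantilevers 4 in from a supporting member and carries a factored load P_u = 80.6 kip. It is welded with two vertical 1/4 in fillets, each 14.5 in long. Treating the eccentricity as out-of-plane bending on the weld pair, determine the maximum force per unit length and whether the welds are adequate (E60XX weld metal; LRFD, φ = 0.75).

E60XX → F_EXX = 60 ksi.
L_w = 2 × 14.5 = 29 in; section modulus (unit throat) S = 2 × L²/6 = 70.08 in².
Direct shear f_v = P/L_w = 80.6/29 = 2.779 kip/in.
Moment M = P × e = 80.6 × 4 = 322.4 kip·in; bending f_b = M/S = 4.6 kip/in.
f_max = √(f_v² + f_b²) = √(2.779² + 4.6²) = 5.375 kip/in.
φr_n = 0.75 × 0.6 × 60 × (0.707 × 0.25) = 4.772 kip/in → NOT adequate.

f_max ≈ 5.37 kip/in; NOT adequate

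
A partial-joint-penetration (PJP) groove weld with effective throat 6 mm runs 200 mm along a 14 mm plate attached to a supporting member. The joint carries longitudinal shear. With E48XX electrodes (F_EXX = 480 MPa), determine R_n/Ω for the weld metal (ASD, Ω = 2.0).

Effective throat (given) t_e = 6 mm.
A_we = 6 × 200 = 1200 mm².
F_nw = 0.6 F_EXX = 288 MPa.
R_n/Ω = (288 × 1200) / 2.0 × 10⁻³ = 172.8 kN.

R_n/Ω ≈ 173 kN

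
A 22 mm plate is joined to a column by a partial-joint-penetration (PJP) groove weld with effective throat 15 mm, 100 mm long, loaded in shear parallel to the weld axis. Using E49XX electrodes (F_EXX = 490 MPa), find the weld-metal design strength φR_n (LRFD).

φR_n ≈ 331 kN

Effective throat (given) t_e = 15 mm.
A_we = 15 × 100 = 1500 mm².
F_nw = 0.6 F_EXX = 294 MPa.
φR_n = 0.75 × 294 × 1500 × 10⁻³ = 330.8 kN.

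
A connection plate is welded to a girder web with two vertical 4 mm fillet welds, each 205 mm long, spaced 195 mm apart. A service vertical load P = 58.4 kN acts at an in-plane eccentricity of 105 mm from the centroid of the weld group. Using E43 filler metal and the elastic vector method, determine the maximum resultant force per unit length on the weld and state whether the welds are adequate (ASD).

f_max ≈ 280 N/mm; adequate

E43XX → F_EXX = 430 MPa.
Total weld length L_w = 410 mm. Treat welds as unit-width lines.
Polar moment about centroid: J = 2[d³/12 + d(b/2)²] = 2[205³/12 + 205×97.5²] = 5333000 mm³.
Direct shear f_v = P/L_w = 58.4×10³ / 410 = 142.4 N/mm (vertical).
Torsion M = P·e = 58.4×10³ × 105 = 6132000 N·mm.
Critical point at (x, y) = (97.5, 102.5) from centroid. f_tx = M·y/J = 117.8 N/mm; f_ty = M·x/J = 112.1 N/mm.
Resultant f_max = √[f_tx² + (f_v + f_ty)²] = √[117.8² + (142.4 + 112.1)²] = 280.5 N/mm.
Capacity per unit length: r_n/Ω = (1/2.0) × 0.6 × 430 × (0.707 × 4) = 364.8 N/mm.
280.5 ≤ 364.8 → adequate.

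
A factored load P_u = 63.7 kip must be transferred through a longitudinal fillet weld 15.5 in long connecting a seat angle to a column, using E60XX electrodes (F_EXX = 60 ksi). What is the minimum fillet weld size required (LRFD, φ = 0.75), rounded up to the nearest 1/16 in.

w = 1/4 in

Total weld length L = 15.5 in.
Required throat t_e = P_u / (φ × 0.6 F_EXX × L) = 63.7 / (0.75 × 0.6 × 60 × 15.5) = 0.1522 in.
Required leg w = t_e / 0.707 = 0.2153 in → use 1/4 in.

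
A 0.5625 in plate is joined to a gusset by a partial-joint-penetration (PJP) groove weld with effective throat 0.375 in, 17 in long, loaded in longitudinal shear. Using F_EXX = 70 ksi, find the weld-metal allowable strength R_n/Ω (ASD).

R_n/Ω ≈ 134 kips

Effective throat (given) t_e = 0.375 in.
A_we = 0.375 × 17 = 6.375 in².
F_nw = 0.6 F_EXX = 42 ksi.
R_n/Ω = (42 × 6.375) / 2.0 = 133.9 kips.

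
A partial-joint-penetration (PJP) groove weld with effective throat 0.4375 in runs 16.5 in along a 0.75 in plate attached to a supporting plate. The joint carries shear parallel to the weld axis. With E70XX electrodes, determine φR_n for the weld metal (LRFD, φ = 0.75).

E70XX → F_EXX = 70 ksi.
Effective throat (given) t_e = 0.4375 in.
A_we = 0.4375 × 16.5 = 7.219 in².
F_nw = 0.6 F_EXX = 42 ksi.
φR_n = 0.75 × 42 × 7.219 = 227.4 kip.

φR_n ≈ 227 kip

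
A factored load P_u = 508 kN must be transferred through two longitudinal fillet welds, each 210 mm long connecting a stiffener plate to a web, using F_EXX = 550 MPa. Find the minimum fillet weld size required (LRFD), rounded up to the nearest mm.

Total weld length L = 420 mm.
Required throat t_e = P_u / (φ × 0.6 F_EXX × L) = 508 / (0.75 × 0.6 × 550 × 420 × 10⁻³) = 4.887 mm.
Required leg w = t_e / 0.707 = 6.912 mm → use 7 mm.

w = 7 mm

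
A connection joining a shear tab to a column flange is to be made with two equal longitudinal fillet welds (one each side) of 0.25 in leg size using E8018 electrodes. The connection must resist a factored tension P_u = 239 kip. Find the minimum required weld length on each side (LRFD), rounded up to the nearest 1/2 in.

L = 19 in on each side

E80XX → F_EXX = 80 ksi.
Throat t_e = 0.707 × 0.25 = 0.1767 in.
φr_n = 0.75 × 0.6 × 80 × 0.1767 = 6.363 kip/in.
L_req = P_u / φr_n = 239 / 6.363 = 37.56 in total.
Per side: 37.56 / 2 = 18.78 in.
Round up → use L = 19 in on each side.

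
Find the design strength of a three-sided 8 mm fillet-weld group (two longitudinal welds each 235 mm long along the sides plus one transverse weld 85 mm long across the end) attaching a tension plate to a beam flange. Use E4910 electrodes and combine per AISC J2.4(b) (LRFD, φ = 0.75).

E49XX → F_EXX = 490 MPa.
t_e = 0.707 × 8 = 5.656 mm.
R_nwl = 0.6 × 490 × 5.656 × 470 × 10⁻³ = 781.5 kN (longitudinal, 2 welds).
R_nwt = 0.6 × 490 × 5.656 × 85 × 10⁻³ = 141.3 kN (transverse, base value).
(i) R_nwl + R_nwt = 922.9 kN; (ii) 0.85 R_nwl + 1.5 R_nwt = 876.3 kN.
R_n = max = 922.9 kN [governs: (i)]; φR_n = 692.2 kN.

φR_n ≈ 692 kN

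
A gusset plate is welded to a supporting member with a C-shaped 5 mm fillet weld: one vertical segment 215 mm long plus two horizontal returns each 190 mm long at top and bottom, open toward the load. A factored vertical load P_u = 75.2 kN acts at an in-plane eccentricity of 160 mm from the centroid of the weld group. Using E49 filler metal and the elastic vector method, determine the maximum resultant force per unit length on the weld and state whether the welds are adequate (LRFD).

f_max ≈ 372 N/mm; adequate

E49XX → F_EXX = 490 MPa.
Total weld length L_w = 595 mm. Treat welds as unit-width lines.
Centroid: x̄ = 2×190×95 / 595 = 60.67 mm from the vertical weld.
Polar moment about centroid: J = I_x + I_y = [215³/12 + 2×190×107.5²] + [215×60.67² + 2(190³/12 + 190×34.33²)] = 7602000 mm³.
Direct shear f_v = P/L_w = 75.2×10³ / 595 = 126.4 N/mm (vertical).
Torsion M = P·e = 75.2×10³ × 160 = 12032000 N·mm.
Critical point at (x, y) = (129.3, 107.5) from centroid. f_tx = M·y/J = 170.1 N/mm; f_ty = M·x/J = 204.7 N/mm.
Resultant f_max = √[f_tx² + (f_v + f_ty)²] = √[170.1² + (126.4 + 204.7)²] = 372.2 N/mm.
Capacity per unit length: φr_n = 0.75 × 0.6 × 490 × (0.707 × 5) = 779.5 N/mm.
372.2 ≤ 779.5 → adequate.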